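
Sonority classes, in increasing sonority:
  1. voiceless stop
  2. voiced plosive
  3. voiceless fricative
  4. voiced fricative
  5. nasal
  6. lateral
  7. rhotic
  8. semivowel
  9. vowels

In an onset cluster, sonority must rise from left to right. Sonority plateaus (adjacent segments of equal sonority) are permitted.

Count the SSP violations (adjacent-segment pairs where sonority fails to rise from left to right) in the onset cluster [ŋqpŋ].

/ŋ/ — nasal, sonority 5.
/q/ — voiceless stop, sonority 1.
/p/ — voiceless stop, sonority 1.
/ŋ/ — nasal, sonority 5.
/ŋ/→/q/: 5→1 (does not rise) — violation.
/q/→/p/: 1→1 (plateau, allowed) — ok.
/p/→/ŋ/: 1→5 (rises) — ok.

1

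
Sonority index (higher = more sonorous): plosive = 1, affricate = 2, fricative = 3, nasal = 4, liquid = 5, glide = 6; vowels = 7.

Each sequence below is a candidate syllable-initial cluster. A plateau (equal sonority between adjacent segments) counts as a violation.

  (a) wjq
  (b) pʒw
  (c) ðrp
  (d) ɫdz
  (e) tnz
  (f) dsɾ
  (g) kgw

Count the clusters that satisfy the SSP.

(a) sonority 6-6-1: ill-formed.
(b) sonority 1-3-6: well-formed.
(c) sonority 3-5-1: ill-formed.
(d) sonority 5-1-3: ill-formed.
(e) sonority 1-4-3: ill-formed.
(f) sonority 1-3-5: well-formed.
(g) sonority 1-1-6: ill-formed.

2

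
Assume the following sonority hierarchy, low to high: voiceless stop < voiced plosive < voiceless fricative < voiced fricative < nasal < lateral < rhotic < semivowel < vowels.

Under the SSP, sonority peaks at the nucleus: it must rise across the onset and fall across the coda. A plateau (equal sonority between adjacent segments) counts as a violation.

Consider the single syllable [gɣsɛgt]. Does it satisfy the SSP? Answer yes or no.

Onset: /g/ is a voiced plosive (sonority 2), /ɣ/ is a voiced fricative (sonority 4), /s/ is a voiceless fricative (sonority 3); then the nucleus /ɛ/ (sonority 9).
Onset profile 2-4-3-9 — does not strictly rise throughout.
Coda: /g/ is a voiced plosive (sonority 2), /t/ is a voiceless stop (sonority 1).
Coda profile 9-2-1 — falls from the nucleus.

no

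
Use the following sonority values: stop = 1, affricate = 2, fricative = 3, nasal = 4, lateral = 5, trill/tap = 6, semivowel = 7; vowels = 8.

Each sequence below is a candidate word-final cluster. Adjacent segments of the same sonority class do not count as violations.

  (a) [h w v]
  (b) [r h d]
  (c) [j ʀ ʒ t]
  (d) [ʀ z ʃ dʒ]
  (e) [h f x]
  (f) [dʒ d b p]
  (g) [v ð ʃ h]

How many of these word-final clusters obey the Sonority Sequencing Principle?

(a) [h w v]: profile 3-7-3 — violates.
(b) [r h d]: profile 6-3-1 — obeys.
(c) [j ʀ ʒ t]: profile 7-6-3-1 — obeys.
(d) [ʀ z ʃ dʒ]: profile 6-3-3-2 — obeys.
(e) [h f x]: profile 3-3-3 — obeys.
(f) [dʒ d b p]: profile 2-1-1-1 — obeys.
(g) [v ð ʃ h]: profile 3-3-3-3 — obeys.

6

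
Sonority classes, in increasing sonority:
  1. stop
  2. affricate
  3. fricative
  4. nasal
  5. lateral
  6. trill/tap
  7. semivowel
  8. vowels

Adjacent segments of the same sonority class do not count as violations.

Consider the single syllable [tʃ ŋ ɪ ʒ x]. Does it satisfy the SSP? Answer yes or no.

yes

Onset: /tʃ/ is an affricate (sonority 2), /ŋ/ is a nasal (sonority 4); then the nucleus /ɪ/ (sonority 8).
Onset profile 2-4-8 — rises to the nucleus.
Coda: /ʒ/ is a fricative (sonority 3), /x/ is a fricative (sonority 3).
Coda profile 8-3-3 — falls from the nucleus.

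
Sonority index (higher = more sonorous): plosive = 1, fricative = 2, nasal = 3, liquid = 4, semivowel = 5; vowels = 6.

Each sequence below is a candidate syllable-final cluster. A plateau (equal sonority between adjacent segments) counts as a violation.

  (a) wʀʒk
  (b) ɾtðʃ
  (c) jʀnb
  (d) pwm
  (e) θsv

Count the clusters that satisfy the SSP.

2

(a) 5-4-2-1 → obeys
(b) 4-1-2-2 → violates
(c) 5-4-3-1 → obeys
(d) 1-5-3 → violates
(e) 2-2-2 → violates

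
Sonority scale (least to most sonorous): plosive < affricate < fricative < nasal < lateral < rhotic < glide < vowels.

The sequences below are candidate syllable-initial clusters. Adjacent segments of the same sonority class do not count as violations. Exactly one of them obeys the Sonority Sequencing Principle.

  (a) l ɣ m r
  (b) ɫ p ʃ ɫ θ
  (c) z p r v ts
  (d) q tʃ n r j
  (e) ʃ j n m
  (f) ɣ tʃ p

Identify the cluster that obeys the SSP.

d

(a) l ɣ m r: profile 5-3-4-6 — violates.
(b) ɫ p ʃ ɫ θ: profile 5-1-3-5-3 — violates.
(c) z p r v ts: profile 3-1-6-3-2 — violates.
(d) q tʃ n r j: profile 1-2-4-6-7 — obeys.
(e) ʃ j n m: profile 3-7-4-4 — violates.
(f) ɣ tʃ p: profile 3-2-1 — violates.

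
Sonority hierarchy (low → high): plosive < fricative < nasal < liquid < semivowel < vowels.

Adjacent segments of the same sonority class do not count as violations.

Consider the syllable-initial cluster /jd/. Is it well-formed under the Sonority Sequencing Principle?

/j/ — semivowel, sonority 5.
/d/ — plosive, sonority 1.
The profile is 5-1. Between /j/ (5) and /d/ (1) sonority does not rise, so the cluster violates the SSP.

no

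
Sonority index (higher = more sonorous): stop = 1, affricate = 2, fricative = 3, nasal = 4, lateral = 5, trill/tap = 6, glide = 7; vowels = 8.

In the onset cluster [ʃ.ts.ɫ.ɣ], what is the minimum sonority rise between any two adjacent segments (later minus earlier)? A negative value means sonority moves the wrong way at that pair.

-2

/ʃ/ — fricative, sonority 3.
/ts/ — affricate, sonority 2.
/ɫ/ — lateral, sonority 5.
/ɣ/ — fricative, sonority 3.
/ʃ/→/ts/: change -1.
/ts/→/ɫ/: change +3.
/ɫ/→/ɣ/: change -2.
Minimum = -2.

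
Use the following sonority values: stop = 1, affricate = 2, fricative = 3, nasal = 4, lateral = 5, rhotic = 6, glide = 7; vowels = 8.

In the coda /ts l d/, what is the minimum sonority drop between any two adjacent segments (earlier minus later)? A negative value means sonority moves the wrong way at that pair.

/ts/ — affricate, sonority 2.
/l/ — lateral, sonority 5.
/d/ — stop, sonority 1.
/ts/→/l/: change -3.
/l/→/d/: change +4.
Minimum = -3.

-3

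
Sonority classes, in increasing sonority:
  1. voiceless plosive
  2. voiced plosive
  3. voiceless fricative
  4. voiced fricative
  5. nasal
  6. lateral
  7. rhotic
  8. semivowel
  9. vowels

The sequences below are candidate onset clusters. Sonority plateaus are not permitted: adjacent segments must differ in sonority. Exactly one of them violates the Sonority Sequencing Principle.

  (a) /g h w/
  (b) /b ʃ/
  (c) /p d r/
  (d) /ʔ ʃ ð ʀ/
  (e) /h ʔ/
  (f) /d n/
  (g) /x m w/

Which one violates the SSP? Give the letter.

e

(a) /g h w/: profile 2-3-8 — obeys.
(b) /b ʃ/: profile 2-3 — obeys.
(c) /p d r/: profile 1-2-7 — obeys.
(d) /ʔ ʃ ð ʀ/: profile 1-3-4-7 — obeys.
(e) /h ʔ/: profile 3-1 — violates.
(f) /d n/: profile 2-5 — obeys.
(g) /x m w/: profile 3-5-8 — obeys.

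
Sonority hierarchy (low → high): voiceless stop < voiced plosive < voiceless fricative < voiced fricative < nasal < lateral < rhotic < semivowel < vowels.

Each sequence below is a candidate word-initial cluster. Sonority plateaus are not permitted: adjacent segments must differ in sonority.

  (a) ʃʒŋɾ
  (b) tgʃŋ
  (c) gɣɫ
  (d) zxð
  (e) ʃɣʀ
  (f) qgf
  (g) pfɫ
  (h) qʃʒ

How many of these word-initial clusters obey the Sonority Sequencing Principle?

7

(a) sonority 3-4-5-7: well-formed.
(b) sonority 1-2-3-5: well-formed.
(c) sonority 2-4-6: well-formed.
(d) sonority 4-3-4: ill-formed.
(e) sonority 3-4-7: well-formed.
(f) sonority 1-2-3: well-formed.
(g) sonority 1-3-6: well-formed.
(h) sonority 1-3-4: well-formed.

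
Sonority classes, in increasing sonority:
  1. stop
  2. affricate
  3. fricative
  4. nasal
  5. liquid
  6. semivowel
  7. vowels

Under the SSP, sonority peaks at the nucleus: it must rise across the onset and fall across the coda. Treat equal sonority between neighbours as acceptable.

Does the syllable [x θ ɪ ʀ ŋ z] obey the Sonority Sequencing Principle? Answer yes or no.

Onset: /x/ is a fricative (sonority 3), /θ/ is a fricative (sonority 3); then the nucleus /ɪ/ (sonority 7).
Onset profile 3-3-7 — rises to the nucleus.
Coda: /ʀ/ is a liquid (sonority 5), /ŋ/ is a nasal (sonority 4), /z/ is a fricative (sonority 3).
Coda profile 7-5-4-3 — falls from the nucleus.

yes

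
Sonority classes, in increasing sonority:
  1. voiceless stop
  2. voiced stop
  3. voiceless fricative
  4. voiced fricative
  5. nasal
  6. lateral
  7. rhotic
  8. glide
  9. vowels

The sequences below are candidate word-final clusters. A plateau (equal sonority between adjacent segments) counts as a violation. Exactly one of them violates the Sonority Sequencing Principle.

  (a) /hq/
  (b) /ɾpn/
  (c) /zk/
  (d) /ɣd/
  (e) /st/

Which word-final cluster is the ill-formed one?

(a) sonority 3-1: well-formed.
(b) sonority 7-1-5: ill-formed.
(c) sonority 4-1: well-formed.
(d) sonority 4-2: well-formed.
(e) sonority 3-1: well-formed.

b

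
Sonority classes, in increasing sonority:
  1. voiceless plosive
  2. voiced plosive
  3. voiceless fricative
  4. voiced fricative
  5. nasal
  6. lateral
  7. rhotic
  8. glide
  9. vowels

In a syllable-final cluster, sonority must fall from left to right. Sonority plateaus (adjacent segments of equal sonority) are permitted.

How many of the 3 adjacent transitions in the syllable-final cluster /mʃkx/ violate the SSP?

/m/ is a nasal (sonority 5).
/ʃ/ is a voiceless fricative (sonority 3).
/k/ is a voiceless plosive (sonority 1).
/x/ is a voiceless fricative (sonority 3).
/m/→/ʃ/: 5→3 (falls) — ok.
/ʃ/→/k/: 3→1 (falls) — ok.
/k/→/x/: 1→3 (does not fall) — violation.

1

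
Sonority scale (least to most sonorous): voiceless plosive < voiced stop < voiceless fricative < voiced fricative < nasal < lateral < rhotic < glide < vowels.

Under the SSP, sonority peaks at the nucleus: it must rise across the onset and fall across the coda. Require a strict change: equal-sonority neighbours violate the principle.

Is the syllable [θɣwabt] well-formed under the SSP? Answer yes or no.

yes

Onset: /θ/ is a voiceless fricative (sonority 3), /ɣ/ is a voiced fricative (sonority 4), /w/ is a glide (sonority 8); then the nucleus /a/ (sonority 9).
Onset profile 3-4-8-9 — rises to the nucleus.
Coda: /b/ is a voiced stop (sonority 2), /t/ is a voiceless plosive (sonority 1).
Coda profile 9-2-1 — falls from the nucleus.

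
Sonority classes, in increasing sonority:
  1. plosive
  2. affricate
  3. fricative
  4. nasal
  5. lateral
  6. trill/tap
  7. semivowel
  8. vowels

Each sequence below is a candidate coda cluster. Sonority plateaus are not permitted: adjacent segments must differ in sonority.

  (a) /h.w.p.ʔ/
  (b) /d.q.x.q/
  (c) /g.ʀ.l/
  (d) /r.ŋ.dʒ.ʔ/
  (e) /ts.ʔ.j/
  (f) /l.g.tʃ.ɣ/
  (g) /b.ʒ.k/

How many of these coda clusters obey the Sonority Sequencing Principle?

(a) 3-7-1-1 → violates
(b) 1-1-3-1 → violates
(c) 1-6-5 → violates
(d) 6-4-2-1 → obeys
(e) 2-1-7 → violates
(f) 5-1-2-3 → violates
(g) 1-3-1 → violates

1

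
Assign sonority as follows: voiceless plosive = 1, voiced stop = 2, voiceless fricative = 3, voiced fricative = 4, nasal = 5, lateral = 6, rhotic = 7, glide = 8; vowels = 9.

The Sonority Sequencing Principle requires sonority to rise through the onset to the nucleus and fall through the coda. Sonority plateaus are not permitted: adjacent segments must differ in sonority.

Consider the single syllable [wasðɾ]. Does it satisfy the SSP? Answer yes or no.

Onset: /w/ is a glide (sonority 8); then the nucleus /a/ (sonority 9).
Onset profile 8-9 — rises to the nucleus.
Coda: /s/ is a voiceless fricative (sonority 3), /ð/ is a voiced fricative (sonority 4), /ɾ/ is a rhotic (sonority 7).
Coda profile 9-3-4-7 — does not strictly fall throughout.

no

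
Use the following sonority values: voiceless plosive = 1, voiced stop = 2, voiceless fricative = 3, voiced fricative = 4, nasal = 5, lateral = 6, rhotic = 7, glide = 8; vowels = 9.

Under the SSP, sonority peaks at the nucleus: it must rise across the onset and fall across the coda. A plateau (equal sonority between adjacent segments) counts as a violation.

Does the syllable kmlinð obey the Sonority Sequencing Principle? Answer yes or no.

Onset: /k/ is a voiceless plosive (sonority 1), /m/ is a nasal (sonority 5), /l/ is a lateral (sonority 6); then the nucleus /i/ (sonority 9).
Onset profile 1-5-6-9 — rises to the nucleus.
Coda: /n/ is a nasal (sonority 5), /ð/ is a voiced fricative (sonority 4).
Coda profile 9-5-4 — falls from the nucleus.

yes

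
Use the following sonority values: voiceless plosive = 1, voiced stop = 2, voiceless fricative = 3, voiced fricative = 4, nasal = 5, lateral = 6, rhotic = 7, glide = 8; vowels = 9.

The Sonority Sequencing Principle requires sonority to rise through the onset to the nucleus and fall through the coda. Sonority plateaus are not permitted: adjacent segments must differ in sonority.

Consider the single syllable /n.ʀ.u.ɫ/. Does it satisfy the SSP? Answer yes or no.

Onset: /n/ is a nasal (sonority 5), /ʀ/ is a rhotic (sonority 7); then the nucleus /u/ (sonority 9).
Onset profile 5-7-9 — rises to the nucleus.
Coda: /ɫ/ is a lateral (sonority 6).
Coda profile 9-6 — falls from the nucleus.

yes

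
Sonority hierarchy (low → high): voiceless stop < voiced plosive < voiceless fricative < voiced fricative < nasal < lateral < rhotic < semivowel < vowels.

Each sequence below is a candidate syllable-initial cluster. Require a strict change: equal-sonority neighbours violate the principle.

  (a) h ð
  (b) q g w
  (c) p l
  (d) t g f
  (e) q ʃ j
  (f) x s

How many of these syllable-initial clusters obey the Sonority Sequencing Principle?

5

(a) sonority 3-4: well-formed.
(b) sonority 1-2-8: well-formed.
(c) sonority 1-6: well-formed.
(d) sonority 1-2-3: well-formed.
(e) sonority 1-3-8: well-formed.
(f) sonority 3-3: ill-formed.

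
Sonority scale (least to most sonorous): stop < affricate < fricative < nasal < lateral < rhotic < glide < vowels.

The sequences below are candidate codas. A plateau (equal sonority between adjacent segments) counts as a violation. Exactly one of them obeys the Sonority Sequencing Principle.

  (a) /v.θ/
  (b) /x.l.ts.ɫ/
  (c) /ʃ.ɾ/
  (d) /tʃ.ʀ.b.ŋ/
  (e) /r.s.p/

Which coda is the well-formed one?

e

(a) sonority 3-3: ill-formed.
(b) sonority 3-5-2-5: ill-formed.
(c) sonority 3-6: ill-formed.
(d) sonority 2-6-1-4: ill-formed.
(e) sonority 6-3-1: well-formed.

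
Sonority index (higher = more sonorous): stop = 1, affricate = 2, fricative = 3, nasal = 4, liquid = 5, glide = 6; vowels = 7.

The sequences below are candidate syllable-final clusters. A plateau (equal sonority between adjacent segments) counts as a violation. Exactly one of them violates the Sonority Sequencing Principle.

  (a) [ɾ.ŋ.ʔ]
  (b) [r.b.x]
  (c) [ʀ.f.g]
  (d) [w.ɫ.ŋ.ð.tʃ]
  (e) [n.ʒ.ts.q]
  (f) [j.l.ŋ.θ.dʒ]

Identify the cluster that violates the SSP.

b

(a) [ɾ.ŋ.ʔ]: profile 5-4-1 — obeys.
(b) [r.b.x]: profile 5-1-3 — violates.
(c) [ʀ.f.g]: profile 5-3-1 — obeys.
(d) [w.ɫ.ŋ.ð.tʃ]: profile 6-5-4-3-2 — obeys.
(e) [n.ʒ.ts.q]: profile 4-3-2-1 — obeys.
(f) [j.l.ŋ.θ.dʒ]: profile 6-5-4-3-2 — obeys.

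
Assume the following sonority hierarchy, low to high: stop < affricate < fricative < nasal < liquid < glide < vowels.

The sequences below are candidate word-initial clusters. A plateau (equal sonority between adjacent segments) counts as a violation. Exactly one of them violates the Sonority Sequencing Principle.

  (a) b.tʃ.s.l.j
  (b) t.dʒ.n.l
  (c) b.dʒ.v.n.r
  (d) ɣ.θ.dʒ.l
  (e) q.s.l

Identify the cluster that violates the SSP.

d

(a) b.tʃ.s.l.j: profile 1-2-3-5-6 — obeys.
(b) t.dʒ.n.l: profile 1-2-4-5 — obeys.
(c) b.dʒ.v.n.r: profile 1-2-3-4-5 — obeys.
(d) ɣ.θ.dʒ.l: profile 3-3-2-5 — violates.
(e) q.s.l: profile 1-3-5 — obeys.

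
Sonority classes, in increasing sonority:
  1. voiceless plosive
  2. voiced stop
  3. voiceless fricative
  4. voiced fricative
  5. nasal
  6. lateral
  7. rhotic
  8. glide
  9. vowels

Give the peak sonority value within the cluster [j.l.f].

/j/ — glide, sonority 8.
/l/ — lateral, sonority 6.
/f/ — voiceless fricative, sonority 3.
The maximum is 8.

8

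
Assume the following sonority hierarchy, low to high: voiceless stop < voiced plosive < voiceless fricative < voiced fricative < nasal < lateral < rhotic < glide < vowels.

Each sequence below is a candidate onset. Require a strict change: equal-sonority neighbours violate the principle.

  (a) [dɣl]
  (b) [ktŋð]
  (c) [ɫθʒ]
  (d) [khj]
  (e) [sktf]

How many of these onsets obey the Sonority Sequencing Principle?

2

(a) 2-4-6 → obeys
(b) 1-1-5-4 → violates
(c) 6-3-4 → violates
(d) 1-3-8 → obeys
(e) 3-1-1-3 → violates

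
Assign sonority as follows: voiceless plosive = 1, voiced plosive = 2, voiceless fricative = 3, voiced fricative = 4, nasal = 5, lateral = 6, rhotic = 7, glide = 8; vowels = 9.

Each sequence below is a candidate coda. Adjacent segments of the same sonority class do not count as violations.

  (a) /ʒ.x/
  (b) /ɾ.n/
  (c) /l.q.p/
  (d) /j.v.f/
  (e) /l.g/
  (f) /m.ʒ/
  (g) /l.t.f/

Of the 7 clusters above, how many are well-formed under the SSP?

6

(a) 4-3 → obeys
(b) 7-5 → obeys
(c) 6-1-1 → obeys
(d) 8-4-3 → obeys
(e) 6-2 → obeys
(f) 5-4 → obeys
(g) 6-1-3 → violates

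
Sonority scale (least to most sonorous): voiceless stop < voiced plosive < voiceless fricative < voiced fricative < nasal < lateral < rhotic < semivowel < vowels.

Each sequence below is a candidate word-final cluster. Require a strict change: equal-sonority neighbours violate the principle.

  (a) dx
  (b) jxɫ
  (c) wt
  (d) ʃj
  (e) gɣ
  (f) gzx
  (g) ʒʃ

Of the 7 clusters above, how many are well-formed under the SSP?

(a) 2-3 → violates
(b) 8-3-6 → violates
(c) 8-1 → obeys
(d) 3-8 → violates
(e) 2-4 → violates
(f) 2-4-3 → violates
(g) 4-3 → obeys

2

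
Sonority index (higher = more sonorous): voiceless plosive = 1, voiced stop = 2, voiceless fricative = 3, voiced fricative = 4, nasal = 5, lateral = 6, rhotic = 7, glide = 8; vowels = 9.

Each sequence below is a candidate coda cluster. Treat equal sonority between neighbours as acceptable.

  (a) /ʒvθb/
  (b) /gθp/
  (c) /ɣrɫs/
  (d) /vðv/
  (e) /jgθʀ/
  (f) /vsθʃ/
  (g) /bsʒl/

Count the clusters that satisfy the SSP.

(a) 4-4-3-2 → obeys
(b) 2-3-1 → violates
(c) 4-7-6-3 → violates
(d) 4-4-4 → obeys
(e) 8-2-3-7 → violates
(f) 4-3-3-3 → obeys
(g) 2-3-4-6 → violates

3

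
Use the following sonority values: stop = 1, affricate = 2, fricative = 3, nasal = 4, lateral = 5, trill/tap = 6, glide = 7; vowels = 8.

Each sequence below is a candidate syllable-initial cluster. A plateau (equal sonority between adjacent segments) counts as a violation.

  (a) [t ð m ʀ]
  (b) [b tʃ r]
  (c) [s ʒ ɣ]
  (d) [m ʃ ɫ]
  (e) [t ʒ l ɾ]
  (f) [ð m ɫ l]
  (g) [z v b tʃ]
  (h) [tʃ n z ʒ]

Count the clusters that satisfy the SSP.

(a) 1-3-4-6 → obeys
(b) 1-2-6 → obeys
(c) 3-3-3 → violates
(d) 4-3-5 → violates
(e) 1-3-5-6 → obeys
(f) 3-4-5-5 → violates
(g) 3-3-1-2 → violates
(h) 2-4-3-3 → violates

3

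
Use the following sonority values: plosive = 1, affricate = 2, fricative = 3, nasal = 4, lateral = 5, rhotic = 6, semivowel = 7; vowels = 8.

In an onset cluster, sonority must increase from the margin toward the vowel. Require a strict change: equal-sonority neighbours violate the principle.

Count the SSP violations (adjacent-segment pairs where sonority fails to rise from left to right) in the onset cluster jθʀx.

/j/ is a semivowel (sonority 7).
/θ/ is a fricative (sonority 3).
/ʀ/ is a rhotic (sonority 6).
/x/ is a fricative (sonority 3).
/j/→/θ/: 7→3 (does not rise) — violation.
/θ/→/ʀ/: 3→6 (rises) — ok.
/ʀ/→/x/: 6→3 (does not rise) — violation.

2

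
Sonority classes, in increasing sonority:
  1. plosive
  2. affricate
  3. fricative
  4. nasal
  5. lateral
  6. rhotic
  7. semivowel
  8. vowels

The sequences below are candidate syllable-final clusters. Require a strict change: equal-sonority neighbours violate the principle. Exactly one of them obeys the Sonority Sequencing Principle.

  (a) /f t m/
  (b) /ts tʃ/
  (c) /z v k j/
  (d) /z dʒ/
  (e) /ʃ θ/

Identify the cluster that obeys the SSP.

d

(a) 3-1-4 → violates
(b) 2-2 → violates
(c) 3-3-1-7 → violates
(d) 3-2 → obeys
(e) 3-3 → violates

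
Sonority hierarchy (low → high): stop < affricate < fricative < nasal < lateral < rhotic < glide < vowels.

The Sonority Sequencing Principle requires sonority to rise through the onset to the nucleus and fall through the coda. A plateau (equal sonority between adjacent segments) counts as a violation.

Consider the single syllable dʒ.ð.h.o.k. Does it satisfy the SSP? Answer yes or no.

no

Onset: /dʒ/ is an affricate (sonority 2), /ð/ is a fricative (sonority 3), /h/ is a fricative (sonority 3); then the nucleus /o/ (sonority 8).
Onset profile 2-3-3-8 — does not strictly rise throughout.
Coda: /k/ is a stop (sonority 1).
Coda profile 8-1 — falls from the nucleus.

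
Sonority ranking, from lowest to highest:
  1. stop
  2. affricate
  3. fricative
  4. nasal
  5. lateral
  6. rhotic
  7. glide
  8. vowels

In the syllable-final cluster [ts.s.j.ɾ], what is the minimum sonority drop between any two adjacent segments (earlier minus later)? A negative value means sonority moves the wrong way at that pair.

/ts/: affricate = 2.
/s/: fricative = 3.
/j/: glide = 7.
/ɾ/: rhotic = 6.
/ts/→/s/: change -1.
/s/→/j/: change -4.
/j/→/ɾ/: change +1.
Minimum = -4.

-4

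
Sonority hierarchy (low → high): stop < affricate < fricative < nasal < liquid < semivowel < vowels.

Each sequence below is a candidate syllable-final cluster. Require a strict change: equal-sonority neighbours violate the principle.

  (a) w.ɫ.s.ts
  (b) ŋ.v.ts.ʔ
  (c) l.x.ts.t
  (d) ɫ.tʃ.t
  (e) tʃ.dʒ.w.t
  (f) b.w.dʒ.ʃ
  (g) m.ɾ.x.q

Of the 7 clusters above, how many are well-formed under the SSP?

4

(a) sonority 6-5-3-2: well-formed.
(b) sonority 4-3-2-1: well-formed.
(c) sonority 5-3-2-1: well-formed.
(d) sonority 5-2-1: well-formed.
(e) sonority 2-2-6-1: ill-formed.
(f) sonority 1-6-2-3: ill-formed.
(g) sonority 4-5-3-1: ill-formed.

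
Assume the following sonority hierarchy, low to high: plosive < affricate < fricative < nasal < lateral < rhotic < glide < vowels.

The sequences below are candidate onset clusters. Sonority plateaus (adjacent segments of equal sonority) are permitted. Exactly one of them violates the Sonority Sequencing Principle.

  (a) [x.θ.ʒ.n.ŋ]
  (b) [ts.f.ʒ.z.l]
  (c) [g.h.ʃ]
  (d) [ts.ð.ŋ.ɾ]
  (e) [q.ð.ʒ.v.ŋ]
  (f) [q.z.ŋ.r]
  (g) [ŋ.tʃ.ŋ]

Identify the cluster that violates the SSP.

g

(a) 3-3-3-4-4 → obeys
(b) 2-3-3-3-5 → obeys
(c) 1-3-3 → obeys
(d) 2-3-4-6 → obeys
(e) 1-3-3-3-4 → obeys
(f) 1-3-4-6 → obeys
(g) 4-2-4 → violates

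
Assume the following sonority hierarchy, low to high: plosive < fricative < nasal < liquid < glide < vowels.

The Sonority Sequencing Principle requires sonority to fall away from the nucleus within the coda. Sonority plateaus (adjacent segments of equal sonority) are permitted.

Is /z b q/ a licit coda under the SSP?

/z/ — fricative, sonority 2.
/b/ — plosive, sonority 1.
/q/ — plosive, sonority 1.
The profile 2-1-1 is non-increasing (plateaus allowed), so the coda satisfies the SSP.

yes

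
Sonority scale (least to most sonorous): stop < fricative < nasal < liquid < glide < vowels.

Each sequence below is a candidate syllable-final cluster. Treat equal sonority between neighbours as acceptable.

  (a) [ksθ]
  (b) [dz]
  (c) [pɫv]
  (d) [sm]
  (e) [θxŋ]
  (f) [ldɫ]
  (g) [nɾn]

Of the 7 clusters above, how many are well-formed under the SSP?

(a) 1-2-2 → violates
(b) 1-2 → violates
(c) 1-4-2 → violates
(d) 2-3 → violates
(e) 2-2-3 → violates
(f) 4-1-4 → violates
(g) 3-4-3 → violates

0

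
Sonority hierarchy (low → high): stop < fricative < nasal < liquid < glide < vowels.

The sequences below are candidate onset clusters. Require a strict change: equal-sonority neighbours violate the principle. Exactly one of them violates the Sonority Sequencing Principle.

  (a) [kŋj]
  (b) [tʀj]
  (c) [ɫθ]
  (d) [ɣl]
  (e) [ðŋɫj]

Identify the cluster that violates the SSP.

c

(a) [kŋj]: profile 1-3-5 — obeys.
(b) [tʀj]: profile 1-4-5 — obeys.
(c) [ɫθ]: profile 4-2 — violates.
(d) [ɣl]: profile 2-4 — obeys.
(e) [ðŋɫj]: profile 2-3-4-5 — obeys.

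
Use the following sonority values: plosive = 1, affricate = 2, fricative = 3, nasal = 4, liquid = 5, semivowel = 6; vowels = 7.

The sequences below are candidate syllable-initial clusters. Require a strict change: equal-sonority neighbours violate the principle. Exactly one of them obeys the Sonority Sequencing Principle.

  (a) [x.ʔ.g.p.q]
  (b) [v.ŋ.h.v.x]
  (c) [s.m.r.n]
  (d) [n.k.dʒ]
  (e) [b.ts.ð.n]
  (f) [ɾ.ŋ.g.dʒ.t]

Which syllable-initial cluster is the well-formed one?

(a) sonority 3-1-1-1-1: ill-formed.
(b) sonority 3-4-3-3-3: ill-formed.
(c) sonority 3-4-5-4: ill-formed.
(d) sonority 4-1-2: ill-formed.
(e) sonority 1-2-3-4: well-formed.
(f) sonority 5-4-1-2-1: ill-formed.

e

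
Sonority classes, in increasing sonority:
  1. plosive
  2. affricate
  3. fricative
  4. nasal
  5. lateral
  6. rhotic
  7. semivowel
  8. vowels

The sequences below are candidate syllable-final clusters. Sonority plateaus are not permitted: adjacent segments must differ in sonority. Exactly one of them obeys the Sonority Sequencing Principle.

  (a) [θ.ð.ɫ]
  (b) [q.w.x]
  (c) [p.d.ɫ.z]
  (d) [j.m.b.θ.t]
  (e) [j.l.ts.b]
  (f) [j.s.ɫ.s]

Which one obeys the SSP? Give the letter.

e

(a) [θ.ð.ɫ]: profile 3-3-5 — violates.
(b) [q.w.x]: profile 1-7-3 — violates.
(c) [p.d.ɫ.z]: profile 1-1-5-3 — violates.
(d) [j.m.b.θ.t]: profile 7-4-1-3-1 — violates.
(e) [j.l.ts.b]: profile 7-5-2-1 — obeys.
(f) [j.s.ɫ.s]: profile 7-3-5-3 — violates.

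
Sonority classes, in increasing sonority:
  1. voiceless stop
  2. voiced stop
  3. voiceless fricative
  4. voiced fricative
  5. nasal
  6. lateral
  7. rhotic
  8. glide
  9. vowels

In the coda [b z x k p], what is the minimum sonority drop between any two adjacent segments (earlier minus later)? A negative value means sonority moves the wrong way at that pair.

/b/ is a voiced stop (sonority 2).
/z/ is a voiced fricative (sonority 4).
/x/ is a voiceless fricative (sonority 3).
/k/ is a voiceless stop (sonority 1).
/p/ is a voiceless stop (sonority 1).
/b/→/z/: change -2.
/z/→/x/: change +1.
/x/→/k/: change +2.
/k/→/p/: change +0.
Minimum = -2.

-2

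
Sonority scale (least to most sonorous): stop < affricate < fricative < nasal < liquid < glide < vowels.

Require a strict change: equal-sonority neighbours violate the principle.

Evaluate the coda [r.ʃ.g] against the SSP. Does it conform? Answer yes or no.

yes

/r/ — liquid, sonority 5.
/ʃ/ — fricative, sonority 3.
/g/ — stop, sonority 1.
The profile 5-3-1 strictly falls, so the coda satisfies the SSP.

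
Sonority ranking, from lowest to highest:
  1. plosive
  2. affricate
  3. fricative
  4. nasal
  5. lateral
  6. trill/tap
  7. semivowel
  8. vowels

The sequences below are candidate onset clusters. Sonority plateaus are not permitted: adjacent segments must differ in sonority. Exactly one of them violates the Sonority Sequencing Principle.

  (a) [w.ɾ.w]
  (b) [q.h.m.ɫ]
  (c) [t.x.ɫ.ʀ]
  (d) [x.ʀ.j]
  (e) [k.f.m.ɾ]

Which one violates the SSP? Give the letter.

(a) sonority 7-6-7: ill-formed.
(b) sonority 1-3-4-5: well-formed.
(c) sonority 1-3-5-6: well-formed.
(d) sonority 3-6-7: well-formed.
(e) sonority 1-3-4-6: well-formed.

a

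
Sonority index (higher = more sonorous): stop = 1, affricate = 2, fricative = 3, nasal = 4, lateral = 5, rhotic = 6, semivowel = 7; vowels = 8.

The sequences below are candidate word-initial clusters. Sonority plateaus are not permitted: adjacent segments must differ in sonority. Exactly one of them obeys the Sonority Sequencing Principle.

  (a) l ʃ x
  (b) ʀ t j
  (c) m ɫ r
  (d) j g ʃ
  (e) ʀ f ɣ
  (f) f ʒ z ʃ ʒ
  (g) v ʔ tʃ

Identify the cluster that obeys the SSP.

c

(a) sonority 5-3-3: ill-formed.
(b) sonority 6-1-7: ill-formed.
(c) sonority 4-5-6: well-formed.
(d) sonority 7-1-3: ill-formed.
(e) sonority 6-3-3: ill-formed.
(f) sonority 3-3-3-3-3: ill-formed.
(g) sonority 3-1-2: ill-formed.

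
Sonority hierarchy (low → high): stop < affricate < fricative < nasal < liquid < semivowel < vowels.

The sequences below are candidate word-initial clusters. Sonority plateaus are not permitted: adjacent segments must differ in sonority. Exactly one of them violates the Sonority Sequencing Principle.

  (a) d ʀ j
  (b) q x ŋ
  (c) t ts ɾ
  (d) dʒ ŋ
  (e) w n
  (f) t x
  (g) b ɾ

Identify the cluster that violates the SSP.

(a) d ʀ j: profile 1-5-6 — obeys.
(b) q x ŋ: profile 1-3-4 — obeys.
(c) t ts ɾ: profile 1-2-5 — obeys.
(d) dʒ ŋ: profile 2-4 — obeys.
(e) w n: profile 6-4 — violates.
(f) t x: profile 1-3 — obeys.
(g) b ɾ: profile 1-5 — obeys.

e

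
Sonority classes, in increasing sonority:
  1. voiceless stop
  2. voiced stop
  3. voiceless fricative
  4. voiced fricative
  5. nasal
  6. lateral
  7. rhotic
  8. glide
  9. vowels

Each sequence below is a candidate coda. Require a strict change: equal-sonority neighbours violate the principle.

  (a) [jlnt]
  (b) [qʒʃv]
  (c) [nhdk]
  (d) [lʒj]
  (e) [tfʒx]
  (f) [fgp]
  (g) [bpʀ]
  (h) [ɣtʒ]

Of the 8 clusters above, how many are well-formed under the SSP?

(a) [jlnt]: profile 8-6-5-1 — obeys.
(b) [qʒʃv]: profile 1-4-3-4 — violates.
(c) [nhdk]: profile 5-3-2-1 — obeys.
(d) [lʒj]: profile 6-4-8 — violates.
(e) [tfʒx]: profile 1-3-4-3 — violates.
(f) [fgp]: profile 3-2-1 — obeys.
(g) [bpʀ]: profile 2-1-7 — violates.
(h) [ɣtʒ]: profile 4-1-4 — violates.

3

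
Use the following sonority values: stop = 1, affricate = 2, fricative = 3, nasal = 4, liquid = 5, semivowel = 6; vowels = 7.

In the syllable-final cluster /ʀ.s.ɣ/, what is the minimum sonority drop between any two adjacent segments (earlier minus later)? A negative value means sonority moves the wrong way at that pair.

/ʀ/ — liquid, sonority 5.
/s/ — fricative, sonority 3.
/ɣ/ — fricative, sonority 3.
/ʀ/→/s/: change +2.
/s/→/ɣ/: change +0.
Minimum = 0.

0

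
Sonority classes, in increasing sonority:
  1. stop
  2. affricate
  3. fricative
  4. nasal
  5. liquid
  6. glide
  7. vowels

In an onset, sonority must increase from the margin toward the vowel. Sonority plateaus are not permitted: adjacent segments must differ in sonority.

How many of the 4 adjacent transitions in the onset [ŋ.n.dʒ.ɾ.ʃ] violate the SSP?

/ŋ/: nasal = 4.
/n/: nasal = 4.
/dʒ/: affricate = 2.
/ɾ/: liquid = 5.
/ʃ/: fricative = 3.
/ŋ/→/n/: 4→4 (plateau) — violation.
/n/→/dʒ/: 4→2 (does not rise) — violation.
/dʒ/→/ɾ/: 2→5 (rises) — ok.
/ɾ/→/ʃ/: 5→3 (does not rise) — violation.

3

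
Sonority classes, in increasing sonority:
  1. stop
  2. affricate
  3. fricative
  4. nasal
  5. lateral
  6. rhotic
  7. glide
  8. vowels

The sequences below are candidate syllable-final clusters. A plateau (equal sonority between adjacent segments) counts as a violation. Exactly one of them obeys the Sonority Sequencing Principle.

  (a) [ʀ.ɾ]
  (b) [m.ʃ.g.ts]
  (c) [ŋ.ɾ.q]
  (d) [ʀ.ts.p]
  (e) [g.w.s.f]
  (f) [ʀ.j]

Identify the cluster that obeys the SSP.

d

(a) 6-6 → violates
(b) 4-3-1-2 → violates
(c) 4-6-1 → violates
(d) 6-2-1 → obeys
(e) 1-7-3-3 → violates
(f) 6-7 → violates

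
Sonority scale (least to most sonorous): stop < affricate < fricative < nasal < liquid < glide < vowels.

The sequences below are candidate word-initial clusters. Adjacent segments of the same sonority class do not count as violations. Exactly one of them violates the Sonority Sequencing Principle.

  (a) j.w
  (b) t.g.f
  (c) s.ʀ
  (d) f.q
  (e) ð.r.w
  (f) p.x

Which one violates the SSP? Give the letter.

(a) 6-6 → obeys
(b) 1-1-3 → obeys
(c) 3-5 → obeys
(d) 3-1 → violates
(e) 3-5-6 → obeys
(f) 1-3 → obeys

d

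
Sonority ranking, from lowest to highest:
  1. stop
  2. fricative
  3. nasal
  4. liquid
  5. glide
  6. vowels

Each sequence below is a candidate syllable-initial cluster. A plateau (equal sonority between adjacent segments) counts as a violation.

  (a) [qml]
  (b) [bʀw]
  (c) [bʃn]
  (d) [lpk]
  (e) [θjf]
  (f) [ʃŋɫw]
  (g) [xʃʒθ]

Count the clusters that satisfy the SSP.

(a) 1-3-4 → obeys
(b) 1-4-5 → obeys
(c) 1-2-3 → obeys
(d) 4-1-1 → violates
(e) 2-5-2 → violates
(f) 2-3-4-5 → obeys
(g) 2-2-2-2 → violates

4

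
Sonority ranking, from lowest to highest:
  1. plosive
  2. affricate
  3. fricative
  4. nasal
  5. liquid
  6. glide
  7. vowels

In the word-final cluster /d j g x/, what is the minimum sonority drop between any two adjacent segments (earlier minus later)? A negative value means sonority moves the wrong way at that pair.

/d/ is a plosive (sonority 1).
/j/ is a glide (sonority 6).
/g/ is a plosive (sonority 1).
/x/ is a fricative (sonority 3).
/d/→/j/: change -5.
/j/→/g/: change +5.
/g/→/x/: change -2.
Minimum = -5.

-5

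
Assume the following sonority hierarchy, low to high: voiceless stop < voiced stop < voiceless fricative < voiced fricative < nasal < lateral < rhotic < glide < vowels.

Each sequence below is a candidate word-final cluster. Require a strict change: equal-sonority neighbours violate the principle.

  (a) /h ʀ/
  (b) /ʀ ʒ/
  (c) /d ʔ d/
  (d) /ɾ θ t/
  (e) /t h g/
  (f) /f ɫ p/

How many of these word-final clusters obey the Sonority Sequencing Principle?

2

(a) 3-7 → violates
(b) 7-4 → obeys
(c) 2-1-2 → violates
(d) 7-3-1 → obeys
(e) 1-3-2 → violates
(f) 3-6-1 → violates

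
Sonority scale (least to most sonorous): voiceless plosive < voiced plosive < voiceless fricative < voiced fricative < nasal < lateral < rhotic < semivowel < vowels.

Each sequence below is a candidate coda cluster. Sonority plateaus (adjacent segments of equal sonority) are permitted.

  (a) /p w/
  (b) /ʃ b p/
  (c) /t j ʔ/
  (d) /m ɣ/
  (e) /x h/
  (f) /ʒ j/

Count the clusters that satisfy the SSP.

3

(a) 1-8 → violates
(b) 3-2-1 → obeys
(c) 1-8-1 → violates
(d) 5-4 → obeys
(e) 3-3 → obeys
(f) 4-8 → violates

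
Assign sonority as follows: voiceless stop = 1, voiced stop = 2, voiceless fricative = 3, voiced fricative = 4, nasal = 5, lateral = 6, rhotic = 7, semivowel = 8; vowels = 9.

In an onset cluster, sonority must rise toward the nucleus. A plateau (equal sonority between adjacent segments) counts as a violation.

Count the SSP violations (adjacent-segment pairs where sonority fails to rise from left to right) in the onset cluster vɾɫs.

2

/v/ — voiced fricative, sonority 4.
/ɾ/ — rhotic, sonority 7.
/ɫ/ — lateral, sonority 6.
/s/ — voiceless fricative, sonority 3.
/v/→/ɾ/: 4→7 (rises) — ok.
/ɾ/→/ɫ/: 7→6 (does not rise) — violation.
/ɫ/→/s/: 6→3 (does not rise) — violation.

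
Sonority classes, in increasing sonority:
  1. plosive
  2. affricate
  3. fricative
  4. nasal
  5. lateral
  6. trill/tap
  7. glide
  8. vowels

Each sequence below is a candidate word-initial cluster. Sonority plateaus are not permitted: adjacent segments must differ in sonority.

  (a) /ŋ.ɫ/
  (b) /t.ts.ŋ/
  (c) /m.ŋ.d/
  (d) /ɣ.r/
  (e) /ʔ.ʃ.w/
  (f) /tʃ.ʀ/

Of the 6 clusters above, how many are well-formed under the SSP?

5

(a) sonority 4-5: well-formed.
(b) sonority 1-2-4: well-formed.
(c) sonority 4-4-1: ill-formed.
(d) sonority 3-6: well-formed.
(e) sonority 1-3-7: well-formed.
(f) sonority 2-6: well-formed.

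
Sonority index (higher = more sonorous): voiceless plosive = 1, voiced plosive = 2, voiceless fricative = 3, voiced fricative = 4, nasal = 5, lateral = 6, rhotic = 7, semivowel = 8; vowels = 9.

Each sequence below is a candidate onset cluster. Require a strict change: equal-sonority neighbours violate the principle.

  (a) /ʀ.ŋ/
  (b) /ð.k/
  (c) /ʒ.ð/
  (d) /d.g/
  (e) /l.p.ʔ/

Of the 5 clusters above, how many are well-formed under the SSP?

(a) 7-5 → violates
(b) 4-1 → violates
(c) 4-4 → violates
(d) 2-2 → violates
(e) 6-1-1 → violates

0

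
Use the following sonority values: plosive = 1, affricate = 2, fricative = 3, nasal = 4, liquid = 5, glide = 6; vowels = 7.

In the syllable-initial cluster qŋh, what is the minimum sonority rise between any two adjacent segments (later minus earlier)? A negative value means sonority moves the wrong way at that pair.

-1

/q/: plosive = 1.
/ŋ/: nasal = 4.
/h/: fricative = 3.
/q/→/ŋ/: change +3.
/ŋ/→/h/: change -1.
Minimum = -1.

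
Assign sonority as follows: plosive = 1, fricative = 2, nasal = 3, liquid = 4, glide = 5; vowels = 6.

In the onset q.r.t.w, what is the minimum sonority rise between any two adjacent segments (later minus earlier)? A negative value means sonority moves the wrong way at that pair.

/q/ is a plosive (sonority 1).
/r/ is a liquid (sonority 4).
/t/ is a plosive (sonority 1).
/w/ is a glide (sonority 5).
/q/→/r/: change +3.
/r/→/t/: change -3.
/t/→/w/: change +4.
Minimum = -3.

-3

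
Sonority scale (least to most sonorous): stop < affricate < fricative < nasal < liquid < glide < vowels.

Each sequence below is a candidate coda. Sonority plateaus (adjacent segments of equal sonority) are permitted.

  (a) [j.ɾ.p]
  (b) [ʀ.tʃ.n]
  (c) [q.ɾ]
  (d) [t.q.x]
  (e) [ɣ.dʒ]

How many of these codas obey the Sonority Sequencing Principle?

2

(a) sonority 6-5-1: well-formed.
(b) sonority 5-2-4: ill-formed.
(c) sonority 1-5: ill-formed.
(d) sonority 1-1-3: ill-formed.
(e) sonority 3-2: well-formed.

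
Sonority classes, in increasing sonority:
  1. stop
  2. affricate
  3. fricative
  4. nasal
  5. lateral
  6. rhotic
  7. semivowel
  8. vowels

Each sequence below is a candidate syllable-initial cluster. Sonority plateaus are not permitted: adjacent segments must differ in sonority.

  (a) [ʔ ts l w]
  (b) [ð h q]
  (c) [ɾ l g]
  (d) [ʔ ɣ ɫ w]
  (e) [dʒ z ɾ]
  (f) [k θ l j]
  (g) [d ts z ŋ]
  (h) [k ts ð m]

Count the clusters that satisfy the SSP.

(a) sonority 1-2-5-7: well-formed.
(b) sonority 3-3-1: ill-formed.
(c) sonority 6-5-1: ill-formed.
(d) sonority 1-3-5-7: well-formed.
(e) sonority 2-3-6: well-formed.
(f) sonority 1-3-5-7: well-formed.
(g) sonority 1-2-3-4: well-formed.
(h) sonority 1-2-3-4: well-formed.

6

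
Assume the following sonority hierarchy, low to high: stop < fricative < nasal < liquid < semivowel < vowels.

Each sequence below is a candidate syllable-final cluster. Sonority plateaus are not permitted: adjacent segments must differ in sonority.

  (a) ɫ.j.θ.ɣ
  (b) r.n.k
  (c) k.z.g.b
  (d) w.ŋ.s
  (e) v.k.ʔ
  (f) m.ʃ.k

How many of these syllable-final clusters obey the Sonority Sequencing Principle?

3

(a) sonority 4-5-2-2: ill-formed.
(b) sonority 4-3-1: well-formed.
(c) sonority 1-2-1-1: ill-formed.
(d) sonority 5-3-2: well-formed.
(e) sonority 2-1-1: ill-formed.
(f) sonority 3-2-1: well-formed.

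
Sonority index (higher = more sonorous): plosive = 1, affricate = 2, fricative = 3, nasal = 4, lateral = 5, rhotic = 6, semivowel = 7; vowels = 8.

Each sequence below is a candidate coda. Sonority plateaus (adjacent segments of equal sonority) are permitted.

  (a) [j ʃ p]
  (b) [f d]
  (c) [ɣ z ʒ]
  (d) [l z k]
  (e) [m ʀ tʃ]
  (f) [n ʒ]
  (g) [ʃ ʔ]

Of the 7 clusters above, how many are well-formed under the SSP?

6

(a) 7-3-1 → obeys
(b) 3-1 → obeys
(c) 3-3-3 → obeys
(d) 5-3-1 → obeys
(e) 4-6-2 → violates
(f) 4-3 → obeys
(g) 3-1 → obeys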